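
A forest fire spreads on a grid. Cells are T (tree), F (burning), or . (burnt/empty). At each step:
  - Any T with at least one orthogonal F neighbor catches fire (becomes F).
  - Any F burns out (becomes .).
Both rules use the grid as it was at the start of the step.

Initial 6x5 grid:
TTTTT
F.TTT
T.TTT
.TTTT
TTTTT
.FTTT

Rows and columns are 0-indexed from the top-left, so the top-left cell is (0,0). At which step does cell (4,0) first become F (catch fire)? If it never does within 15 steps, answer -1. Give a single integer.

Step 1: cell (4,0)='T' (+4 fires, +2 burnt)
Step 2: cell (4,0)='F' (+5 fires, +4 burnt)
  -> target ignites at step 2
Step 3: cell (4,0)='.' (+4 fires, +5 burnt)
Step 4: cell (4,0)='.' (+5 fires, +4 burnt)
Step 5: cell (4,0)='.' (+4 fires, +5 burnt)
Step 6: cell (4,0)='.' (+2 fires, +4 burnt)
Step 7: cell (4,0)='.' (+0 fires, +2 burnt)
  fire out at step 7

2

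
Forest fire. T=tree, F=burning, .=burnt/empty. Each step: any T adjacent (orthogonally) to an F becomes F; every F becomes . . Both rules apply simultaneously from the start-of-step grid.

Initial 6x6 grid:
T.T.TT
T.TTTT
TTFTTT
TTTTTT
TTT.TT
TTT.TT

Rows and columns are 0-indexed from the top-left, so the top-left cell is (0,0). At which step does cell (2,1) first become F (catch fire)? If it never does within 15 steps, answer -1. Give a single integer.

Step 1: cell (2,1)='F' (+4 fires, +1 burnt)
  -> target ignites at step 1
Step 2: cell (2,1)='.' (+7 fires, +4 burnt)
Step 3: cell (2,1)='.' (+7 fires, +7 burnt)
Step 4: cell (2,1)='.' (+7 fires, +7 burnt)
Step 5: cell (2,1)='.' (+4 fires, +7 burnt)
Step 6: cell (2,1)='.' (+1 fires, +4 burnt)
Step 7: cell (2,1)='.' (+0 fires, +1 burnt)
  fire out at step 7

1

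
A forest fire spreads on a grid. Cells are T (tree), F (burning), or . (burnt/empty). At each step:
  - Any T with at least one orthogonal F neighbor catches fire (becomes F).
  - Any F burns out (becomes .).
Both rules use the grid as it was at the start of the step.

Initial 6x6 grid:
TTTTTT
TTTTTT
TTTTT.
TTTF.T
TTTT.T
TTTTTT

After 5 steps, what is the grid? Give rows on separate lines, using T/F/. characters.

Step 1: 3 trees catch fire, 1 burn out
  TTTTTT
  TTTTTT
  TTTFT.
  TTF..T
  TTTF.T
  TTTTTT
Step 2: 6 trees catch fire, 3 burn out
  TTTTTT
  TTTFTT
  TTF.F.
  TF...T
  TTF..T
  TTTFTT
Step 3: 8 trees catch fire, 6 burn out
  TTTFTT
  TTF.FT
  TF....
  F....T
  TF...T
  TTF.FT
Step 4: 8 trees catch fire, 8 burn out
  TTF.FT
  TF...F
  F.....
  .....T
  F....T
  TF...F
Step 5: 5 trees catch fire, 8 burn out
  TF...F
  F.....
  ......
  .....T
  .....F
  F.....

TF...F
F.....
......
.....T
.....F
F.....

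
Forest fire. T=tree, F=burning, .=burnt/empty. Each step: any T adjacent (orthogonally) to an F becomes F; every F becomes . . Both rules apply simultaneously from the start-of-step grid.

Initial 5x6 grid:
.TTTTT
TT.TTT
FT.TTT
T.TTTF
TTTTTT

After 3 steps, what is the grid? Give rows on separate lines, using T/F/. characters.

Step 1: 6 trees catch fire, 2 burn out
  .TTTTT
  FT.TTT
  .F.TTF
  F.TTF.
  TTTTTF
Step 2: 6 trees catch fire, 6 burn out
  .TTTTT
  .F.TTF
  ...TF.
  ..TF..
  FTTTF.
Step 3: 7 trees catch fire, 6 burn out
  .FTTTF
  ...TF.
  ...F..
  ..F...
  .FTF..

.FTTTF
...TF.
...F..
..F...
.FTF..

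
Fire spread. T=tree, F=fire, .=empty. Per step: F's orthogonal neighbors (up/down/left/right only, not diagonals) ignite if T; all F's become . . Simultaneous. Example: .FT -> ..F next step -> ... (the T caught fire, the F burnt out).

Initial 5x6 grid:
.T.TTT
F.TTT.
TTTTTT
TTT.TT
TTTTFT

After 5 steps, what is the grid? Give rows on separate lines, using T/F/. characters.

Step 1: 4 trees catch fire, 2 burn out
  .T.TTT
  ..TTT.
  FTTTTT
  TTT.FT
  TTTF.F
Step 2: 5 trees catch fire, 4 burn out
  .T.TTT
  ..TTT.
  .FTTFT
  FTT..F
  TTF...
Step 3: 8 trees catch fire, 5 burn out
  .T.TTT
  ..TTF.
  ..FF.F
  .FF...
  FF....
Step 4: 3 trees catch fire, 8 burn out
  .T.TFT
  ..FF..
  ......
  ......
  ......
Step 5: 2 trees catch fire, 3 burn out
  .T.F.F
  ......
  ......
  ......
  ......

.T.F.F
......
......
......
......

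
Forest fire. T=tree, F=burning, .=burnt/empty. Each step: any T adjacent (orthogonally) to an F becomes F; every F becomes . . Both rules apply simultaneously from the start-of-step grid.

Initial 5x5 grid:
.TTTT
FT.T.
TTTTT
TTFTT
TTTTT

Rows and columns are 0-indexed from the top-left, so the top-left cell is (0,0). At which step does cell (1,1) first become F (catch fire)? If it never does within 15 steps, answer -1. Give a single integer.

Step 1: cell (1,1)='F' (+6 fires, +2 burnt)
  -> target ignites at step 1
Step 2: cell (1,1)='.' (+7 fires, +6 burnt)
Step 3: cell (1,1)='.' (+5 fires, +7 burnt)
Step 4: cell (1,1)='.' (+1 fires, +5 burnt)
Step 5: cell (1,1)='.' (+1 fires, +1 burnt)
Step 6: cell (1,1)='.' (+0 fires, +1 burnt)
  fire out at step 6

1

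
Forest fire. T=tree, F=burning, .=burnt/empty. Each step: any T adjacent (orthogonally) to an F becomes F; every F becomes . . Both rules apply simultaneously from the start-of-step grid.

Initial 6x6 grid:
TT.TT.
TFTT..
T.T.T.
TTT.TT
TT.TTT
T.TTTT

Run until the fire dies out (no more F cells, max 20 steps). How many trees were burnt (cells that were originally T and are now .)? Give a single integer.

Step 1: +3 fires, +1 burnt (F count now 3)
Step 2: +4 fires, +3 burnt (F count now 4)
Step 3: +3 fires, +4 burnt (F count now 3)
Step 4: +3 fires, +3 burnt (F count now 3)
Step 5: +2 fires, +3 burnt (F count now 2)
Step 6: +0 fires, +2 burnt (F count now 0)
Fire out after step 6
Initially T: 25, now '.': 26
Total burnt (originally-T cells now '.'): 15

Answer: 15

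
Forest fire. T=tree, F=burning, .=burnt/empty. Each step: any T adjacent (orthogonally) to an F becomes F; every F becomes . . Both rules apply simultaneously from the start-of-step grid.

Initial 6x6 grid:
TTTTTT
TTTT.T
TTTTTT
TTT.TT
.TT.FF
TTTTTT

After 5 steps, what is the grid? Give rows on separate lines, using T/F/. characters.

Step 1: 4 trees catch fire, 2 burn out
  TTTTTT
  TTTT.T
  TTTTTT
  TTT.FF
  .TT...
  TTTTFF
Step 2: 3 trees catch fire, 4 burn out
  TTTTTT
  TTTT.T
  TTTTFF
  TTT...
  .TT...
  TTTF..
Step 3: 3 trees catch fire, 3 burn out
  TTTTTT
  TTTT.F
  TTTF..
  TTT...
  .TT...
  TTF...
Step 4: 5 trees catch fire, 3 burn out
  TTTTTF
  TTTF..
  TTF...
  TTT...
  .TF...
  TF....
Step 5: 7 trees catch fire, 5 burn out
  TTTFF.
  TTF...
  TF....
  TTF...
  .F....
  F.....

TTTFF.
TTF...
TF....
TTF...
.F....
F.....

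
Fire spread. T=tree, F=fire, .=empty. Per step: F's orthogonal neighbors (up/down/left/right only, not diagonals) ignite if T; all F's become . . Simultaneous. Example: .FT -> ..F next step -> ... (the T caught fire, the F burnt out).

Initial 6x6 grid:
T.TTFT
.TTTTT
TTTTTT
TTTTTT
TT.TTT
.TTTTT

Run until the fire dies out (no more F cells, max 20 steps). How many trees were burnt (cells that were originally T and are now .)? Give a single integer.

Step 1: +3 fires, +1 burnt (F count now 3)
Step 2: +4 fires, +3 burnt (F count now 4)
Step 3: +4 fires, +4 burnt (F count now 4)
Step 4: +5 fires, +4 burnt (F count now 5)
Step 5: +5 fires, +5 burnt (F count now 5)
Step 6: +4 fires, +5 burnt (F count now 4)
Step 7: +3 fires, +4 burnt (F count now 3)
Step 8: +2 fires, +3 burnt (F count now 2)
Step 9: +0 fires, +2 burnt (F count now 0)
Fire out after step 9
Initially T: 31, now '.': 35
Total burnt (originally-T cells now '.'): 30

Answer: 30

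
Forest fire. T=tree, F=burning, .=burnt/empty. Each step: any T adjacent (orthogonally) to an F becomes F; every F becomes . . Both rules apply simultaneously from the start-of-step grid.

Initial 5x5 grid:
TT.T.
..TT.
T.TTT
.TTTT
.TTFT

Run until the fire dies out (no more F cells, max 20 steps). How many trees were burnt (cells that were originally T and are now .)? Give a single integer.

Step 1: +3 fires, +1 burnt (F count now 3)
Step 2: +4 fires, +3 burnt (F count now 4)
Step 3: +4 fires, +4 burnt (F count now 4)
Step 4: +2 fires, +4 burnt (F count now 2)
Step 5: +0 fires, +2 burnt (F count now 0)
Fire out after step 5
Initially T: 16, now '.': 22
Total burnt (originally-T cells now '.'): 13

Answer: 13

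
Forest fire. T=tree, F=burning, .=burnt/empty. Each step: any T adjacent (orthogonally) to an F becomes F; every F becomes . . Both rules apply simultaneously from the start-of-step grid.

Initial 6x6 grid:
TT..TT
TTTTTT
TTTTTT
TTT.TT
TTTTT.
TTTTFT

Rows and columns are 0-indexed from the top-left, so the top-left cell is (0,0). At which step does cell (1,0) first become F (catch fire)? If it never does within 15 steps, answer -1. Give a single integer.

Step 1: cell (1,0)='T' (+3 fires, +1 burnt)
Step 2: cell (1,0)='T' (+3 fires, +3 burnt)
Step 3: cell (1,0)='T' (+4 fires, +3 burnt)
Step 4: cell (1,0)='T' (+6 fires, +4 burnt)
Step 5: cell (1,0)='T' (+6 fires, +6 burnt)
Step 6: cell (1,0)='T' (+4 fires, +6 burnt)
Step 7: cell (1,0)='T' (+2 fires, +4 burnt)
Step 8: cell (1,0)='F' (+2 fires, +2 burnt)
  -> target ignites at step 8
Step 9: cell (1,0)='.' (+1 fires, +2 burnt)
Step 10: cell (1,0)='.' (+0 fires, +1 burnt)
  fire out at step 10

8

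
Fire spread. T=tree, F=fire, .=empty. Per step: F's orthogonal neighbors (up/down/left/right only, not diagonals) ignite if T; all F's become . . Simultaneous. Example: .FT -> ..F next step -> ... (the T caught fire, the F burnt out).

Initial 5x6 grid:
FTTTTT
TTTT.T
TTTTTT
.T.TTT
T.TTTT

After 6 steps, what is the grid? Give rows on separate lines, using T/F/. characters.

Step 1: 2 trees catch fire, 1 burn out
  .FTTTT
  FTTT.T
  TTTTTT
  .T.TTT
  T.TTTT
Step 2: 3 trees catch fire, 2 burn out
  ..FTTT
  .FTT.T
  FTTTTT
  .T.TTT
  T.TTTT
Step 3: 3 trees catch fire, 3 burn out
  ...FTT
  ..FT.T
  .FTTTT
  .T.TTT
  T.TTTT
Step 4: 4 trees catch fire, 3 burn out
  ....FT
  ...F.T
  ..FTTT
  .F.TTT
  T.TTTT
Step 5: 2 trees catch fire, 4 burn out
  .....F
  .....T
  ...FTT
  ...TTT
  T.TTTT
Step 6: 3 trees catch fire, 2 burn out
  ......
  .....F
  ....FT
  ...FTT
  T.TTTT

......
.....F
....FT
...FTT
T.TTTT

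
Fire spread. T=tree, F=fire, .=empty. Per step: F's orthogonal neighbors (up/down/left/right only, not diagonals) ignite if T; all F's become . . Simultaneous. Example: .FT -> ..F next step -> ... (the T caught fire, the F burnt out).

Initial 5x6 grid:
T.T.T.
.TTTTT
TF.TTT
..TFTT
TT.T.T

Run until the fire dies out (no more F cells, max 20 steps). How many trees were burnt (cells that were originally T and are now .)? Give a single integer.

Step 1: +6 fires, +2 burnt (F count now 6)
Step 2: +4 fires, +6 burnt (F count now 4)
Step 3: +4 fires, +4 burnt (F count now 4)
Step 4: +2 fires, +4 burnt (F count now 2)
Step 5: +0 fires, +2 burnt (F count now 0)
Fire out after step 5
Initially T: 19, now '.': 27
Total burnt (originally-T cells now '.'): 16

Answer: 16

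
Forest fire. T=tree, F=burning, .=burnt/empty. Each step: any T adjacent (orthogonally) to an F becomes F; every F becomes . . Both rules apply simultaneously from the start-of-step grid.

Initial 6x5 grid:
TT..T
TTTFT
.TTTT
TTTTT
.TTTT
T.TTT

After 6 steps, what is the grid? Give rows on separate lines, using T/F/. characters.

Step 1: 3 trees catch fire, 1 burn out
  TT..T
  TTF.F
  .TTFT
  TTTTT
  .TTTT
  T.TTT
Step 2: 5 trees catch fire, 3 burn out
  TT..F
  TF...
  .TF.F
  TTTFT
  .TTTT
  T.TTT
Step 3: 6 trees catch fire, 5 burn out
  TF...
  F....
  .F...
  TTF.F
  .TTFT
  T.TTT
Step 4: 5 trees catch fire, 6 burn out
  F....
  .....
  .....
  TF...
  .TF.F
  T.TFT
Step 5: 4 trees catch fire, 5 burn out
  .....
  .....
  .....
  F....
  .F...
  T.F.F
Step 6: 0 trees catch fire, 4 burn out
  .....
  .....
  .....
  .....
  .....
  T....

.....
.....
.....
.....
.....
T....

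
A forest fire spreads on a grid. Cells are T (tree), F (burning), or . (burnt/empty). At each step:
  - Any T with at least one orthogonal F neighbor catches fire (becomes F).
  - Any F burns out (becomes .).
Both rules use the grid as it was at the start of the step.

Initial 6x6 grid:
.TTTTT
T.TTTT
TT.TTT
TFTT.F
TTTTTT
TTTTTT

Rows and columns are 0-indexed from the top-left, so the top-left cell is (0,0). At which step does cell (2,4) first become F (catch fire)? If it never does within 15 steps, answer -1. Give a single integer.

Step 1: cell (2,4)='T' (+6 fires, +2 burnt)
Step 2: cell (2,4)='F' (+9 fires, +6 burnt)
  -> target ignites at step 2
Step 3: cell (2,4)='.' (+8 fires, +9 burnt)
Step 4: cell (2,4)='.' (+3 fires, +8 burnt)
Step 5: cell (2,4)='.' (+2 fires, +3 burnt)
Step 6: cell (2,4)='.' (+1 fires, +2 burnt)
Step 7: cell (2,4)='.' (+1 fires, +1 burnt)
Step 8: cell (2,4)='.' (+0 fires, +1 burnt)
  fire out at step 8

2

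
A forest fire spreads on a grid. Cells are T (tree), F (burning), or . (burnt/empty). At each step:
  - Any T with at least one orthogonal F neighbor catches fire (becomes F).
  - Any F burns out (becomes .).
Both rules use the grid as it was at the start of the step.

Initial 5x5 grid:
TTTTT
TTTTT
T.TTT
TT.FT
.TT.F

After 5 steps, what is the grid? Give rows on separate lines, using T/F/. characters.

Step 1: 2 trees catch fire, 2 burn out
  TTTTT
  TTTTT
  T.TFT
  TT..F
  .TT..
Step 2: 3 trees catch fire, 2 burn out
  TTTTT
  TTTFT
  T.F.F
  TT...
  .TT..
Step 3: 3 trees catch fire, 3 burn out
  TTTFT
  TTF.F
  T....
  TT...
  .TT..
Step 4: 3 trees catch fire, 3 burn out
  TTF.F
  TF...
  T....
  TT...
  .TT..
Step 5: 2 trees catch fire, 3 burn out
  TF...
  F....
  T....
  TT...
  .TT..

TF...
F....
T....
TT...
.TT..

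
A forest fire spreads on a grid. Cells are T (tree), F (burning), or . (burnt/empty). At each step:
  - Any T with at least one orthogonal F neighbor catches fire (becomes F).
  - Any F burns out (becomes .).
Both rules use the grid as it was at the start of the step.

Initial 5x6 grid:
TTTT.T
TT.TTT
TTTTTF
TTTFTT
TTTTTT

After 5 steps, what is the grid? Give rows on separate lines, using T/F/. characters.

Step 1: 7 trees catch fire, 2 burn out
  TTTT.T
  TT.TTF
  TTTFF.
  TTF.FF
  TTTFTT
Step 2: 8 trees catch fire, 7 burn out
  TTTT.F
  TT.FF.
  TTF...
  TF....
  TTF.FF
Step 3: 4 trees catch fire, 8 burn out
  TTTF..
  TT....
  TF....
  F.....
  TF....
Step 4: 4 trees catch fire, 4 burn out
  TTF...
  TF....
  F.....
  ......
  F.....
Step 5: 2 trees catch fire, 4 burn out
  TF....
  F.....
  ......
  ......
  ......

TF....
F.....
......
......
......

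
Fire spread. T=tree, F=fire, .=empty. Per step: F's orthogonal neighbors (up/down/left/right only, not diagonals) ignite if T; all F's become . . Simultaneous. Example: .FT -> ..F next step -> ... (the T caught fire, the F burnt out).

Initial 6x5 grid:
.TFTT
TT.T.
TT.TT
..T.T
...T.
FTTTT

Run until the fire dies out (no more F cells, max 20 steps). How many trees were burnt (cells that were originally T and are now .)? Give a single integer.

Step 1: +3 fires, +2 burnt (F count now 3)
Step 2: +4 fires, +3 burnt (F count now 4)
Step 3: +4 fires, +4 burnt (F count now 4)
Step 4: +4 fires, +4 burnt (F count now 4)
Step 5: +1 fires, +4 burnt (F count now 1)
Step 6: +0 fires, +1 burnt (F count now 0)
Fire out after step 6
Initially T: 17, now '.': 29
Total burnt (originally-T cells now '.'): 16

Answer: 16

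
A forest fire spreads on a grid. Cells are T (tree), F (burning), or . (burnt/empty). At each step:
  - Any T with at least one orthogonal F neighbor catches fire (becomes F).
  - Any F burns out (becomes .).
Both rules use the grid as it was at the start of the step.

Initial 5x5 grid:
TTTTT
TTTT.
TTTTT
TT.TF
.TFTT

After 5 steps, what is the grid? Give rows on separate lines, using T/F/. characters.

Step 1: 5 trees catch fire, 2 burn out
  TTTTT
  TTTT.
  TTTTF
  TT.F.
  .F.FF
Step 2: 2 trees catch fire, 5 burn out
  TTTTT
  TTTT.
  TTTF.
  TF...
  .....
Step 3: 4 trees catch fire, 2 burn out
  TTTTT
  TTTF.
  TFF..
  F....
  .....
Step 4: 4 trees catch fire, 4 burn out
  TTTFT
  TFF..
  F....
  .....
  .....
Step 5: 4 trees catch fire, 4 burn out
  TFF.F
  F....
  .....
  .....
  .....

TFF.F
F....
.....
.....
.....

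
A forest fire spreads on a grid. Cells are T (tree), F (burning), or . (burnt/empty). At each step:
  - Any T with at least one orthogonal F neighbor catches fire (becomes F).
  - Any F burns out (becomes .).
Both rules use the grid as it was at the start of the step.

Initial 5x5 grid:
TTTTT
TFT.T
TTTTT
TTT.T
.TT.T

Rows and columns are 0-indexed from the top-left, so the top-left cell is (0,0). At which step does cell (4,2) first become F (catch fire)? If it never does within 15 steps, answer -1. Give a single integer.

Step 1: cell (4,2)='T' (+4 fires, +1 burnt)
Step 2: cell (4,2)='T' (+5 fires, +4 burnt)
Step 3: cell (4,2)='T' (+5 fires, +5 burnt)
Step 4: cell (4,2)='F' (+3 fires, +5 burnt)
  -> target ignites at step 4
Step 5: cell (4,2)='.' (+2 fires, +3 burnt)
Step 6: cell (4,2)='.' (+1 fires, +2 burnt)
Step 7: cell (4,2)='.' (+0 fires, +1 burnt)
  fire out at step 7

4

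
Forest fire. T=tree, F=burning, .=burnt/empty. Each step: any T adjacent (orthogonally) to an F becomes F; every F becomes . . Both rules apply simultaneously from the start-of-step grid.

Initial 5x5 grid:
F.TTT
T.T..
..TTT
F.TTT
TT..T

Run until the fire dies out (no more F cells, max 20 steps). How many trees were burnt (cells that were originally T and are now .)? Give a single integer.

Step 1: +2 fires, +2 burnt (F count now 2)
Step 2: +1 fires, +2 burnt (F count now 1)
Step 3: +0 fires, +1 burnt (F count now 0)
Fire out after step 3
Initially T: 14, now '.': 14
Total burnt (originally-T cells now '.'): 3

Answer: 3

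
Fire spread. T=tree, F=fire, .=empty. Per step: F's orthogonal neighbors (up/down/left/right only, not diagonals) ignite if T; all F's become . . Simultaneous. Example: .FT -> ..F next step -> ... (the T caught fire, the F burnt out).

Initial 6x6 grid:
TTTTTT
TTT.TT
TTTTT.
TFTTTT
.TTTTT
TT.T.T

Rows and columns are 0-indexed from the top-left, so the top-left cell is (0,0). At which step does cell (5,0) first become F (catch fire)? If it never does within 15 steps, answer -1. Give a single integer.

Step 1: cell (5,0)='T' (+4 fires, +1 burnt)
Step 2: cell (5,0)='T' (+6 fires, +4 burnt)
Step 3: cell (5,0)='F' (+7 fires, +6 burnt)
  -> target ignites at step 3
Step 4: cell (5,0)='.' (+6 fires, +7 burnt)
Step 5: cell (5,0)='.' (+3 fires, +6 burnt)
Step 6: cell (5,0)='.' (+3 fires, +3 burnt)
Step 7: cell (5,0)='.' (+1 fires, +3 burnt)
Step 8: cell (5,0)='.' (+0 fires, +1 burnt)
  fire out at step 8

3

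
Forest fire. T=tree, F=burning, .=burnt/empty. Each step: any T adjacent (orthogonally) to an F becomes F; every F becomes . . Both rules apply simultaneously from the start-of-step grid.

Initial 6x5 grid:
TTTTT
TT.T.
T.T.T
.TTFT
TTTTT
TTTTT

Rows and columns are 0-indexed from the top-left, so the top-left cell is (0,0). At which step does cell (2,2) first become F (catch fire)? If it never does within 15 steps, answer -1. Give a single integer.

Step 1: cell (2,2)='T' (+3 fires, +1 burnt)
Step 2: cell (2,2)='F' (+6 fires, +3 burnt)
  -> target ignites at step 2
Step 3: cell (2,2)='.' (+3 fires, +6 burnt)
Step 4: cell (2,2)='.' (+2 fires, +3 burnt)
Step 5: cell (2,2)='.' (+1 fires, +2 burnt)
Step 6: cell (2,2)='.' (+0 fires, +1 burnt)
  fire out at step 6

2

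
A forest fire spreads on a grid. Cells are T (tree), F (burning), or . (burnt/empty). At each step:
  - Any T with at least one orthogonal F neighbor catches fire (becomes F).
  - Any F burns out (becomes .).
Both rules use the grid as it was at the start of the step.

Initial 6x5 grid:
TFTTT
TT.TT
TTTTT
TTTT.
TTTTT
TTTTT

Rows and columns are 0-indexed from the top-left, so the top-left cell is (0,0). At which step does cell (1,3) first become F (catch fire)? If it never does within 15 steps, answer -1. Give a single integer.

Step 1: cell (1,3)='T' (+3 fires, +1 burnt)
Step 2: cell (1,3)='T' (+3 fires, +3 burnt)
Step 3: cell (1,3)='F' (+5 fires, +3 burnt)
  -> target ignites at step 3
Step 4: cell (1,3)='.' (+5 fires, +5 burnt)
Step 5: cell (1,3)='.' (+5 fires, +5 burnt)
Step 6: cell (1,3)='.' (+3 fires, +5 burnt)
Step 7: cell (1,3)='.' (+2 fires, +3 burnt)
Step 8: cell (1,3)='.' (+1 fires, +2 burnt)
Step 9: cell (1,3)='.' (+0 fires, +1 burnt)
  fire out at step 9

3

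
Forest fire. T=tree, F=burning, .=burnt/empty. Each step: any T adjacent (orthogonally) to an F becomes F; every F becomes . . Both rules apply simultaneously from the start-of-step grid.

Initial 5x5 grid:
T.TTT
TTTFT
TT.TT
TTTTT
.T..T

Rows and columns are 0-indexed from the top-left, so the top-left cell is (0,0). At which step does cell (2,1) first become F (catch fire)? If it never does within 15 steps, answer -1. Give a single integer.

Step 1: cell (2,1)='T' (+4 fires, +1 burnt)
Step 2: cell (2,1)='T' (+5 fires, +4 burnt)
Step 3: cell (2,1)='F' (+4 fires, +5 burnt)
  -> target ignites at step 3
Step 4: cell (2,1)='.' (+4 fires, +4 burnt)
Step 5: cell (2,1)='.' (+2 fires, +4 burnt)
Step 6: cell (2,1)='.' (+0 fires, +2 burnt)
  fire out at step 6

3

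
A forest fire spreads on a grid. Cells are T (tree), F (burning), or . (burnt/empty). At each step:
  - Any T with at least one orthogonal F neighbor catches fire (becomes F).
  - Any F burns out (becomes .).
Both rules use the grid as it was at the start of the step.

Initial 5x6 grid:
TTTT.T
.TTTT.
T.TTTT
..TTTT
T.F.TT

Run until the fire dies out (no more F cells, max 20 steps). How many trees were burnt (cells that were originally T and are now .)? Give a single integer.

Answer: 18

Derivation:
Step 1: +1 fires, +1 burnt (F count now 1)
Step 2: +2 fires, +1 burnt (F count now 2)
Step 3: +3 fires, +2 burnt (F count now 3)
Step 4: +6 fires, +3 burnt (F count now 6)
Step 5: +5 fires, +6 burnt (F count now 5)
Step 6: +1 fires, +5 burnt (F count now 1)
Step 7: +0 fires, +1 burnt (F count now 0)
Fire out after step 7
Initially T: 21, now '.': 27
Total burnt (originally-T cells now '.'): 18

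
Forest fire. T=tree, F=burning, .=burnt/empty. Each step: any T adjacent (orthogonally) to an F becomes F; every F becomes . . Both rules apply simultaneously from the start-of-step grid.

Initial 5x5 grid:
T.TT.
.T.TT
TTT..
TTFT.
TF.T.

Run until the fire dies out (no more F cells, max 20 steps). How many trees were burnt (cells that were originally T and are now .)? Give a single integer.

Answer: 9

Derivation:
Step 1: +4 fires, +2 burnt (F count now 4)
Step 2: +3 fires, +4 burnt (F count now 3)
Step 3: +2 fires, +3 burnt (F count now 2)
Step 4: +0 fires, +2 burnt (F count now 0)
Fire out after step 4
Initially T: 14, now '.': 20
Total burnt (originally-T cells now '.'): 9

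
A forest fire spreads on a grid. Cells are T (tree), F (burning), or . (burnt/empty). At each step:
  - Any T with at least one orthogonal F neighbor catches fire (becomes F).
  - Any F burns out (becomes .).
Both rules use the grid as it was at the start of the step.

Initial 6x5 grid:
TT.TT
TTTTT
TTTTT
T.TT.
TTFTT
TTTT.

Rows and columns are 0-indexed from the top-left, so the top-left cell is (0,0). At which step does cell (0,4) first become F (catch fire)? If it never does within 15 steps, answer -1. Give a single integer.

Step 1: cell (0,4)='T' (+4 fires, +1 burnt)
Step 2: cell (0,4)='T' (+6 fires, +4 burnt)
Step 3: cell (0,4)='T' (+5 fires, +6 burnt)
Step 4: cell (0,4)='T' (+4 fires, +5 burnt)
Step 5: cell (0,4)='T' (+4 fires, +4 burnt)
Step 6: cell (0,4)='F' (+2 fires, +4 burnt)
  -> target ignites at step 6
Step 7: cell (0,4)='.' (+0 fires, +2 burnt)
  fire out at step 7

6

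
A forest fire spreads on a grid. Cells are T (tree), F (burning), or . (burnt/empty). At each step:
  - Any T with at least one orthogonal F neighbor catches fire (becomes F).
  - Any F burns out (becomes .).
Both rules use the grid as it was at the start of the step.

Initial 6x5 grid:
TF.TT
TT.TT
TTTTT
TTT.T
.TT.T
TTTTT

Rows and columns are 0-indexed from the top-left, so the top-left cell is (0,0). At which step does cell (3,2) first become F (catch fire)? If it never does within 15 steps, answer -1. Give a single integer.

Step 1: cell (3,2)='T' (+2 fires, +1 burnt)
Step 2: cell (3,2)='T' (+2 fires, +2 burnt)
Step 3: cell (3,2)='T' (+3 fires, +2 burnt)
Step 4: cell (3,2)='F' (+4 fires, +3 burnt)
  -> target ignites at step 4
Step 5: cell (3,2)='.' (+4 fires, +4 burnt)
Step 6: cell (3,2)='.' (+5 fires, +4 burnt)
Step 7: cell (3,2)='.' (+3 fires, +5 burnt)
Step 8: cell (3,2)='.' (+1 fires, +3 burnt)
Step 9: cell (3,2)='.' (+0 fires, +1 burnt)
  fire out at step 9

4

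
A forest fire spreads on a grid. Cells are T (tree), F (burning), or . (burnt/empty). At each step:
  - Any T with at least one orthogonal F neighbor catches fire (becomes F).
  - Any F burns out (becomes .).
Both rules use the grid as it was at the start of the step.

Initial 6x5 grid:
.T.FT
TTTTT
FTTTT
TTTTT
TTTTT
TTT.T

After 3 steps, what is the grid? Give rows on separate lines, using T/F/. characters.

Step 1: 5 trees catch fire, 2 burn out
  .T..F
  FTTFT
  .FTTT
  FTTTT
  TTTTT
  TTT.T
Step 2: 7 trees catch fire, 5 burn out
  .T...
  .FF.F
  ..FFT
  .FTTT
  FTTTT
  TTT.T
Step 3: 6 trees catch fire, 7 burn out
  .F...
  .....
  ....F
  ..FFT
  .FTTT
  FTT.T

.F...
.....
....F
..FFT
.FTTT
FTT.T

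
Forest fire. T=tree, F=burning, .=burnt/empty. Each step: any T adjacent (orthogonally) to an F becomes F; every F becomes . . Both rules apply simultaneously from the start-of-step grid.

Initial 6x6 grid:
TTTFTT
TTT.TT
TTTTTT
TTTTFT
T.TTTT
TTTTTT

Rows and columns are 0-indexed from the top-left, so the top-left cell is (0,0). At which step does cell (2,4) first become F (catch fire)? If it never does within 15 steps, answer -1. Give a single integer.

Step 1: cell (2,4)='F' (+6 fires, +2 burnt)
  -> target ignites at step 1
Step 2: cell (2,4)='.' (+10 fires, +6 burnt)
Step 3: cell (2,4)='.' (+8 fires, +10 burnt)
Step 4: cell (2,4)='.' (+4 fires, +8 burnt)
Step 5: cell (2,4)='.' (+3 fires, +4 burnt)
Step 6: cell (2,4)='.' (+1 fires, +3 burnt)
Step 7: cell (2,4)='.' (+0 fires, +1 burnt)
  fire out at step 7

1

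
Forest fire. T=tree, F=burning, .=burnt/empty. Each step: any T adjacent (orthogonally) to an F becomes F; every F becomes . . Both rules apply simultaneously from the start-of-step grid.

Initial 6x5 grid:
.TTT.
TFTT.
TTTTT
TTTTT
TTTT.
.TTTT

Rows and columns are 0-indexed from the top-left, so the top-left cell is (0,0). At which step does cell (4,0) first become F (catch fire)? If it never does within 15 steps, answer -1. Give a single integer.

Step 1: cell (4,0)='T' (+4 fires, +1 burnt)
Step 2: cell (4,0)='T' (+5 fires, +4 burnt)
Step 3: cell (4,0)='T' (+5 fires, +5 burnt)
Step 4: cell (4,0)='F' (+5 fires, +5 burnt)
  -> target ignites at step 4
Step 5: cell (4,0)='.' (+3 fires, +5 burnt)
Step 6: cell (4,0)='.' (+1 fires, +3 burnt)
Step 7: cell (4,0)='.' (+1 fires, +1 burnt)
Step 8: cell (4,0)='.' (+0 fires, +1 burnt)
  fire out at step 8

4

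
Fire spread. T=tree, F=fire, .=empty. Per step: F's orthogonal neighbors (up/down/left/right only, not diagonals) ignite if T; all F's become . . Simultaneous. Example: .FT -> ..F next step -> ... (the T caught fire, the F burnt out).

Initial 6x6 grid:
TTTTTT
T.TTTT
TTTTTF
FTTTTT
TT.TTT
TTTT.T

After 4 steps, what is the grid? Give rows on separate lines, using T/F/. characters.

Step 1: 6 trees catch fire, 2 burn out
  TTTTTT
  T.TTTF
  FTTTF.
  .FTTTF
  FT.TTT
  TTTT.T
Step 2: 10 trees catch fire, 6 burn out
  TTTTTF
  F.TTF.
  .FTF..
  ..FTF.
  .F.TTF
  FTTT.T
Step 3: 8 trees catch fire, 10 burn out
  FTTTF.
  ..TF..
  ..F...
  ...F..
  ...TF.
  .FTT.F
Step 4: 5 trees catch fire, 8 burn out
  .FTF..
  ..F...
  ......
  ......
  ...F..
  ..FT..

.FTF..
..F...
......
......
...F..
..FT..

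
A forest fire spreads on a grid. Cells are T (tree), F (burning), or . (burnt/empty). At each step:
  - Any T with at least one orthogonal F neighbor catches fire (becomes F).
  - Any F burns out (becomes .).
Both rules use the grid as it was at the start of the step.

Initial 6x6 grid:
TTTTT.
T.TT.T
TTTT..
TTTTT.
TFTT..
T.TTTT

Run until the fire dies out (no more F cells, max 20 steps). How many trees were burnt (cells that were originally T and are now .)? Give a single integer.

Step 1: +3 fires, +1 burnt (F count now 3)
Step 2: +6 fires, +3 burnt (F count now 6)
Step 3: +4 fires, +6 burnt (F count now 4)
Step 4: +5 fires, +4 burnt (F count now 5)
Step 5: +4 fires, +5 burnt (F count now 4)
Step 6: +2 fires, +4 burnt (F count now 2)
Step 7: +1 fires, +2 burnt (F count now 1)
Step 8: +0 fires, +1 burnt (F count now 0)
Fire out after step 8
Initially T: 26, now '.': 35
Total burnt (originally-T cells now '.'): 25

Answer: 25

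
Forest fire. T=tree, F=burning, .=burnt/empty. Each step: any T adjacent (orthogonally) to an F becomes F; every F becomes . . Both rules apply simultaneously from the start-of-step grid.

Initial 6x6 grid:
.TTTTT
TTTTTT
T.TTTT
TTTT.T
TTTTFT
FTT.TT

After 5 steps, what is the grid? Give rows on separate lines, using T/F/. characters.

Step 1: 5 trees catch fire, 2 burn out
  .TTTTT
  TTTTTT
  T.TTTT
  TTTT.T
  FTTF.F
  .FT.FT
Step 2: 7 trees catch fire, 5 burn out
  .TTTTT
  TTTTTT
  T.TTTT
  FTTF.F
  .FF...
  ..F..F
Step 3: 5 trees catch fire, 7 burn out
  .TTTTT
  TTTTTT
  F.TFTF
  .FF...
  ......
  ......
Step 4: 5 trees catch fire, 5 burn out
  .TTTTT
  FTTFTF
  ..F.F.
  ......
  ......
  ......
Step 5: 5 trees catch fire, 5 burn out
  .TTFTF
  .FF.F.
  ......
  ......
  ......
  ......

.TTFTF
.FF.F.
......
......
......
......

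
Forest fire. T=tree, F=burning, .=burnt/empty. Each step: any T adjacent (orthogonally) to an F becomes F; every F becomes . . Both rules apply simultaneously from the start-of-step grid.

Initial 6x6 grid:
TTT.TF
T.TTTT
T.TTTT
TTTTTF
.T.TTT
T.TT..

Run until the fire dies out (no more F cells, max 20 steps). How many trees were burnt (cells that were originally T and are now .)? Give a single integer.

Step 1: +5 fires, +2 burnt (F count now 5)
Step 2: +4 fires, +5 burnt (F count now 4)
Step 3: +4 fires, +4 burnt (F count now 4)
Step 4: +4 fires, +4 burnt (F count now 4)
Step 5: +4 fires, +4 burnt (F count now 4)
Step 6: +2 fires, +4 burnt (F count now 2)
Step 7: +2 fires, +2 burnt (F count now 2)
Step 8: +0 fires, +2 burnt (F count now 0)
Fire out after step 8
Initially T: 26, now '.': 35
Total burnt (originally-T cells now '.'): 25

Answer: 25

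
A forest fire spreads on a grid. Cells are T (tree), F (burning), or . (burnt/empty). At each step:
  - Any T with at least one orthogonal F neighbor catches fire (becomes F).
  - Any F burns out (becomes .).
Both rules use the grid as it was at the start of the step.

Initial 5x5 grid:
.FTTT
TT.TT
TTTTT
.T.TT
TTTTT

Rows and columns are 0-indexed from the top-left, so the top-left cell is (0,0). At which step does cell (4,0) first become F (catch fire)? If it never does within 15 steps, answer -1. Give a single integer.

Step 1: cell (4,0)='T' (+2 fires, +1 burnt)
Step 2: cell (4,0)='T' (+3 fires, +2 burnt)
Step 3: cell (4,0)='T' (+5 fires, +3 burnt)
Step 4: cell (4,0)='T' (+3 fires, +5 burnt)
Step 5: cell (4,0)='F' (+4 fires, +3 burnt)
  -> target ignites at step 5
Step 6: cell (4,0)='.' (+2 fires, +4 burnt)
Step 7: cell (4,0)='.' (+1 fires, +2 burnt)
Step 8: cell (4,0)='.' (+0 fires, +1 burnt)
  fire out at step 8

5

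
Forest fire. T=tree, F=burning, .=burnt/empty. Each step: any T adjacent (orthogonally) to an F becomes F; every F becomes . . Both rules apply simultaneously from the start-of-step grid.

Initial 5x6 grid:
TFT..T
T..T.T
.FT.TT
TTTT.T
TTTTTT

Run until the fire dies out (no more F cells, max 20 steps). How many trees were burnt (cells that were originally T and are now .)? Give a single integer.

Step 1: +4 fires, +2 burnt (F count now 4)
Step 2: +4 fires, +4 burnt (F count now 4)
Step 3: +3 fires, +4 burnt (F count now 3)
Step 4: +1 fires, +3 burnt (F count now 1)
Step 5: +1 fires, +1 burnt (F count now 1)
Step 6: +1 fires, +1 burnt (F count now 1)
Step 7: +1 fires, +1 burnt (F count now 1)
Step 8: +1 fires, +1 burnt (F count now 1)
Step 9: +2 fires, +1 burnt (F count now 2)
Step 10: +1 fires, +2 burnt (F count now 1)
Step 11: +0 fires, +1 burnt (F count now 0)
Fire out after step 11
Initially T: 20, now '.': 29
Total burnt (originally-T cells now '.'): 19

Answer: 19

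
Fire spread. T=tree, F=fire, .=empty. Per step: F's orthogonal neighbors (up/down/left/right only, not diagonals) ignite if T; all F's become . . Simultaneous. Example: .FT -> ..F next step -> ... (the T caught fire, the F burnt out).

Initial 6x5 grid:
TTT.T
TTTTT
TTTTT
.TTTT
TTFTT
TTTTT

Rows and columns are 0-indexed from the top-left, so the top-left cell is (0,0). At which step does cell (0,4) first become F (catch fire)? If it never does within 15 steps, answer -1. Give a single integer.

Step 1: cell (0,4)='T' (+4 fires, +1 burnt)
Step 2: cell (0,4)='T' (+7 fires, +4 burnt)
Step 3: cell (0,4)='T' (+6 fires, +7 burnt)
Step 4: cell (0,4)='T' (+5 fires, +6 burnt)
Step 5: cell (0,4)='T' (+3 fires, +5 burnt)
Step 6: cell (0,4)='F' (+2 fires, +3 burnt)
  -> target ignites at step 6
Step 7: cell (0,4)='.' (+0 fires, +2 burnt)
  fire out at step 7

6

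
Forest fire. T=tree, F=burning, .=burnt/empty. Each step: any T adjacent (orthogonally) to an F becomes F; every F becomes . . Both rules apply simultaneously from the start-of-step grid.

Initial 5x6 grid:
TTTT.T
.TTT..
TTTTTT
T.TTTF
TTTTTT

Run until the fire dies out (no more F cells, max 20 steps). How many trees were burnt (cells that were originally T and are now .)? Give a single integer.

Answer: 23

Derivation:
Step 1: +3 fires, +1 burnt (F count now 3)
Step 2: +3 fires, +3 burnt (F count now 3)
Step 3: +3 fires, +3 burnt (F count now 3)
Step 4: +3 fires, +3 burnt (F count now 3)
Step 5: +4 fires, +3 burnt (F count now 4)
Step 6: +4 fires, +4 burnt (F count now 4)
Step 7: +2 fires, +4 burnt (F count now 2)
Step 8: +1 fires, +2 burnt (F count now 1)
Step 9: +0 fires, +1 burnt (F count now 0)
Fire out after step 9
Initially T: 24, now '.': 29
Total burnt (originally-T cells now '.'): 23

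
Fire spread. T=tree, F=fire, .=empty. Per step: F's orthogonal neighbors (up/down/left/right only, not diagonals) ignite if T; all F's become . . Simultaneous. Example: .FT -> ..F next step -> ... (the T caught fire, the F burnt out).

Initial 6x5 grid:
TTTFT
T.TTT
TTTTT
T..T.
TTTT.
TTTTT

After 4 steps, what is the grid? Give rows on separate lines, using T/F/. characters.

Step 1: 3 trees catch fire, 1 burn out
  TTF.F
  T.TFT
  TTTTT
  T..T.
  TTTT.
  TTTTT
Step 2: 4 trees catch fire, 3 burn out
  TF...
  T.F.F
  TTTFT
  T..T.
  TTTT.
  TTTTT
Step 3: 4 trees catch fire, 4 burn out
  F....
  T....
  TTF.F
  T..F.
  TTTT.
  TTTTT
Step 4: 3 trees catch fire, 4 burn out
  .....
  F....
  TF...
  T....
  TTTF.
  TTTTT

.....
F....
TF...
T....
TTTF.
TTTTT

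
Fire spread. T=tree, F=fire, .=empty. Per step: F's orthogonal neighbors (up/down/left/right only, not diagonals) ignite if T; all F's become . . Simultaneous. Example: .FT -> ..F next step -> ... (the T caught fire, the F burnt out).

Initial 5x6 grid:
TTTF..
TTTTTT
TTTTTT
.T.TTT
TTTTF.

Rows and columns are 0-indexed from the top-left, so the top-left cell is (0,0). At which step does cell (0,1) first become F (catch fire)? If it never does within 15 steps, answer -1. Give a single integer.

Step 1: cell (0,1)='T' (+4 fires, +2 burnt)
Step 2: cell (0,1)='F' (+8 fires, +4 burnt)
  -> target ignites at step 2
Step 3: cell (0,1)='.' (+6 fires, +8 burnt)
Step 4: cell (0,1)='.' (+4 fires, +6 burnt)
Step 5: cell (0,1)='.' (+1 fires, +4 burnt)
Step 6: cell (0,1)='.' (+0 fires, +1 burnt)
  fire out at step 6

2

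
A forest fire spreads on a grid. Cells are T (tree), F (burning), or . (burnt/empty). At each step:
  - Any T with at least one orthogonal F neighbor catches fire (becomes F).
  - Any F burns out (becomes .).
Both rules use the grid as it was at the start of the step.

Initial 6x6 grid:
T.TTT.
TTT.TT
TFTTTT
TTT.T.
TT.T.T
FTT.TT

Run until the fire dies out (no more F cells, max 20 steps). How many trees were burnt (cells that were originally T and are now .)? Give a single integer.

Step 1: +6 fires, +2 burnt (F count now 6)
Step 2: +7 fires, +6 burnt (F count now 7)
Step 3: +3 fires, +7 burnt (F count now 3)
Step 4: +4 fires, +3 burnt (F count now 4)
Step 5: +2 fires, +4 burnt (F count now 2)
Step 6: +0 fires, +2 burnt (F count now 0)
Fire out after step 6
Initially T: 26, now '.': 32
Total burnt (originally-T cells now '.'): 22

Answer: 22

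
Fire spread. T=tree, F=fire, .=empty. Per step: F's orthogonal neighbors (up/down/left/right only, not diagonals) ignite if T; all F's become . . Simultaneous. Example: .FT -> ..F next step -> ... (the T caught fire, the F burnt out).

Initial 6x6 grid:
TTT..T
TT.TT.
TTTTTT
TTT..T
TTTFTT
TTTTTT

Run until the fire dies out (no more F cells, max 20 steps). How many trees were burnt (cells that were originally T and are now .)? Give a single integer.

Answer: 28

Derivation:
Step 1: +3 fires, +1 burnt (F count now 3)
Step 2: +5 fires, +3 burnt (F count now 5)
Step 3: +6 fires, +5 burnt (F count now 6)
Step 4: +5 fires, +6 burnt (F count now 5)
Step 5: +4 fires, +5 burnt (F count now 4)
Step 6: +3 fires, +4 burnt (F count now 3)
Step 7: +2 fires, +3 burnt (F count now 2)
Step 8: +0 fires, +2 burnt (F count now 0)
Fire out after step 8
Initially T: 29, now '.': 35
Total burnt (originally-T cells now '.'): 28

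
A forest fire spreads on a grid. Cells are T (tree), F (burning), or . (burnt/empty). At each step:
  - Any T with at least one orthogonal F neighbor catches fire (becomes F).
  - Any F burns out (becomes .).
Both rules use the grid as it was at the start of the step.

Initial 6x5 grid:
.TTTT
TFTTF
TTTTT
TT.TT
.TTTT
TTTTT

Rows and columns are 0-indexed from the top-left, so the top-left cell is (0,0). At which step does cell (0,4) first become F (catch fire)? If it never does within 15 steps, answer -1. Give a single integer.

Step 1: cell (0,4)='F' (+7 fires, +2 burnt)
  -> target ignites at step 1
Step 2: cell (0,4)='.' (+7 fires, +7 burnt)
Step 3: cell (0,4)='.' (+4 fires, +7 burnt)
Step 4: cell (0,4)='.' (+4 fires, +4 burnt)
Step 5: cell (0,4)='.' (+3 fires, +4 burnt)
Step 6: cell (0,4)='.' (+0 fires, +3 burnt)
  fire out at step 6

1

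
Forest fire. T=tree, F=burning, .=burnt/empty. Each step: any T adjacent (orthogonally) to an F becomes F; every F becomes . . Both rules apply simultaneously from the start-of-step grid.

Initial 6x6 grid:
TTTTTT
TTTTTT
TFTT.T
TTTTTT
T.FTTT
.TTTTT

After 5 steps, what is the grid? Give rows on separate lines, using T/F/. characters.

Step 1: 7 trees catch fire, 2 burn out
  TTTTTT
  TFTTTT
  F.FT.T
  TFFTTT
  T..FTT
  .TFTTT
Step 2: 9 trees catch fire, 7 burn out
  TFTTTT
  F.FTTT
  ...F.T
  F..FTT
  T...FT
  .F.FTT
Step 3: 7 trees catch fire, 9 burn out
  F.FTTT
  ...FTT
  .....T
  ....FT
  F....F
  ....FT
Step 4: 4 trees catch fire, 7 burn out
  ...FTT
  ....FT
  .....T
  .....F
  ......
  .....F
Step 5: 3 trees catch fire, 4 burn out
  ....FT
  .....F
  .....F
  ......
  ......
  ......

....FT
.....F
.....F
......
......
......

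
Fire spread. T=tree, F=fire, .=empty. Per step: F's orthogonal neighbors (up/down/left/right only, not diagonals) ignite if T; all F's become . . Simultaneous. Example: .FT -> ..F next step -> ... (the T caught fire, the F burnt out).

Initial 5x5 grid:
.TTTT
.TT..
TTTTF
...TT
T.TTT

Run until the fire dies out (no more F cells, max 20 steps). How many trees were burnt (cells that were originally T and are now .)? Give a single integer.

Step 1: +2 fires, +1 burnt (F count now 2)
Step 2: +3 fires, +2 burnt (F count now 3)
Step 3: +3 fires, +3 burnt (F count now 3)
Step 4: +4 fires, +3 burnt (F count now 4)
Step 5: +2 fires, +4 burnt (F count now 2)
Step 6: +1 fires, +2 burnt (F count now 1)
Step 7: +0 fires, +1 burnt (F count now 0)
Fire out after step 7
Initially T: 16, now '.': 24
Total burnt (originally-T cells now '.'): 15

Answer: 15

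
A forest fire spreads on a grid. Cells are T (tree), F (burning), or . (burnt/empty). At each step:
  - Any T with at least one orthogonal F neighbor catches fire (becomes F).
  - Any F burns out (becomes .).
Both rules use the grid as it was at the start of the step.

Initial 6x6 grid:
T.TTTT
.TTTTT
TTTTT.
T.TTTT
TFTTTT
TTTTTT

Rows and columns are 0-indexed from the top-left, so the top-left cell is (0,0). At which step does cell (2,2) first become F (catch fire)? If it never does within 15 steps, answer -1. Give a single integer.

Step 1: cell (2,2)='T' (+3 fires, +1 burnt)
Step 2: cell (2,2)='T' (+5 fires, +3 burnt)
Step 3: cell (2,2)='F' (+5 fires, +5 burnt)
  -> target ignites at step 3
Step 4: cell (2,2)='.' (+6 fires, +5 burnt)
Step 5: cell (2,2)='.' (+6 fires, +6 burnt)
Step 6: cell (2,2)='.' (+2 fires, +6 burnt)
Step 7: cell (2,2)='.' (+2 fires, +2 burnt)
Step 8: cell (2,2)='.' (+1 fires, +2 burnt)
Step 9: cell (2,2)='.' (+0 fires, +1 burnt)
  fire out at step 9

3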